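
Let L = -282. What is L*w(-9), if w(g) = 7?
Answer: -1974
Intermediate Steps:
L*w(-9) = -282*7 = -1974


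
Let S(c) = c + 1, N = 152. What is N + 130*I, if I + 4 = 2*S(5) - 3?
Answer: 802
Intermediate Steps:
S(c) = 1 + c
I = 5 (I = -4 + (2*(1 + 5) - 3) = -4 + (2*6 - 3) = -4 + (12 - 3) = -4 + 9 = 5)
N + 130*I = 152 + 130*5 = 152 + 650 = 802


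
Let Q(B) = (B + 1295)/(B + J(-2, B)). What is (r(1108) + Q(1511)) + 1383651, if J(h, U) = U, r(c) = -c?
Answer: 2089023876/1511 ≈ 1.3825e+6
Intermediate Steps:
Q(B) = (1295 + B)/(2*B) (Q(B) = (B + 1295)/(B + B) = (1295 + B)/((2*B)) = (1295 + B)*(1/(2*B)) = (1295 + B)/(2*B))
(r(1108) + Q(1511)) + 1383651 = (-1*1108 + (½)*(1295 + 1511)/1511) + 1383651 = (-1108 + (½)*(1/1511)*2806) + 1383651 = (-1108 + 1403/1511) + 1383651 = -1672785/1511 + 1383651 = 2089023876/1511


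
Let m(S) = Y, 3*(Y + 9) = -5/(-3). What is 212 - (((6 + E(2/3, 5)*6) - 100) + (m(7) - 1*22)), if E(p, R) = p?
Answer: 2992/9 ≈ 332.44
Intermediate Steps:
Y = -76/9 (Y = -9 + (-5/(-3))/3 = -9 + (-5*(-1/3))/3 = -9 + (1/3)*(5/3) = -9 + 5/9 = -76/9 ≈ -8.4444)
m(S) = -76/9
212 - (((6 + E(2/3, 5)*6) - 100) + (m(7) - 1*22)) = 212 - (((6 + (2/3)*6) - 100) + (-76/9 - 1*22)) = 212 - (((6 + (2*(1/3))*6) - 100) + (-76/9 - 22)) = 212 - (((6 + (2/3)*6) - 100) - 274/9) = 212 - (((6 + 4) - 100) - 274/9) = 212 - ((10 - 100) - 274/9) = 212 - (-90 - 274/9) = 212 - 1*(-1084/9) = 212 + 1084/9 = 2992/9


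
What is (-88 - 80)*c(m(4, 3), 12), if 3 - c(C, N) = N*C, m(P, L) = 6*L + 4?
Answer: 43848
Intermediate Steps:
m(P, L) = 4 + 6*L
c(C, N) = 3 - C*N (c(C, N) = 3 - N*C = 3 - C*N)
(-88 - 80)*c(m(4, 3), 12) = (-88 - 80)*(3 - 1*(4 + 6*3)*12) = -168*(3 - 1*(4 + 18)*12) = -168*(3 - 1*22*12) = -168*(3 - 264) = -168*(-261) = 43848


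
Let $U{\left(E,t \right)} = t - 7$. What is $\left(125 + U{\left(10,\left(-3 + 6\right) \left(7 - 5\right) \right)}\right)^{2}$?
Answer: $15376$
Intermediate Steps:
$U{\left(E,t \right)} = -7 + t$ ($U{\left(E,t \right)} = t - 7 = -7 + t$)
$\left(125 + U{\left(10,\left(-3 + 6\right) \left(7 - 5\right) \right)}\right)^{2} = \left(125 - \left(7 - \left(-3 + 6\right) \left(7 - 5\right)\right)\right)^{2} = \left(125 + \left(-7 + 3 \cdot 2\right)\right)^{2} = \left(125 + \left(-7 + 6\right)\right)^{2} = \left(125 - 1\right)^{2} = 124^{2} = 15376$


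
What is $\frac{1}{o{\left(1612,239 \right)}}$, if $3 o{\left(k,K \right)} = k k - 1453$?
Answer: $\frac{1}{865697} \approx 1.1551 \cdot 10^{-6}$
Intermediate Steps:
$o{\left(k,K \right)} = - \frac{1453}{3} + \frac{k^{2}}{3}$ ($o{\left(k,K \right)} = \frac{k k - 1453}{3} = \frac{k^{2} - 1453}{3} = \frac{-1453 + k^{2}}{3} = - \frac{1453}{3} + \frac{k^{2}}{3}$)
$\frac{1}{o{\left(1612,239 \right)}} = \frac{1}{- \frac{1453}{3} + \frac{1612^{2}}{3}} = \frac{1}{- \frac{1453}{3} + \frac{1}{3} \cdot 2598544} = \frac{1}{- \frac{1453}{3} + \frac{2598544}{3}} = \frac{1}{865697}$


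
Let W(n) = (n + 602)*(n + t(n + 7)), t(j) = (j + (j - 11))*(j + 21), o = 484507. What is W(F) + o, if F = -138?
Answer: 14354395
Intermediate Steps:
t(j) = (-11 + 2*j)*(21 + j) (t(j) = (j + (-11 + j))*(21 + j) = (-11 + 2*j)*(21 + j))
W(n) = (602 + n)*(-14 + 2*(7 + n)² + 32*n) (W(n) = (n + 602)*(n + (-231 + 2*(n + 7)² + 31*(n + 7))) = (602 + n)*(n + (-231 + 2*(7 + n)² + 31*(7 + n))) = (602 + n)*(n + (-231 + 2*(7 + n)² + (217 + 31*n))) = (602 + n)*(n + (-14 + 2*(7 + n)² + 31*n)) = (602 + n)*(-14 + 2*(7 + n)² + 32*n))
W(F) + o = (50568 + 2*(-138)³ + 1264*(-138)² + 36204*(-138)) + 484507 = (50568 + 2*(-2628072) + 1264*19044 - 4996152) + 484507 = (50568 - 5256144 + 24071616 - 4996152) + 484507 = 13869888 + 484507 = 14354395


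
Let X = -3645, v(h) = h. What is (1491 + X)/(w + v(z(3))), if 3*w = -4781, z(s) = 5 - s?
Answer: 6462/4775 ≈ 1.3533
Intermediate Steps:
w = -4781/3 (w = (1/3)*(-4781) = -4781/3 ≈ -1593.7)
(1491 + X)/(w + v(z(3))) = (1491 - 3645)/(-4781/3 + (5 - 1*3)) = -2154/(-4781/3 + (5 - 3)) = -2154/(-4781/3 + 2) = -2154/(-4775/3) = -2154*(-3/4775) = 6462/4775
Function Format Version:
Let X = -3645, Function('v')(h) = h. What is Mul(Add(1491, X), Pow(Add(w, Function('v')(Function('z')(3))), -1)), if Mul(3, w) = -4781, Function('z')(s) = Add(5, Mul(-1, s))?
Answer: Rational(6462, 4775) ≈ 1.3533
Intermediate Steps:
w = Rational(-4781, 3) (w = Mul(Rational(1, 3), -4781) = Rational(-4781, 3) ≈ -1593.7)
Mul(Add(1491, X), Pow(Add(w, Function('v')(Function('z')(3))), -1)) = Mul(Add(1491, -3645), Pow(Add(Rational(-4781, 3), Add(5, Mul(-1, 3))), -1)) = Mul(-2154, Pow(Add(Rational(-4781, 3), Add(5, -3)), -1)) = Mul(-2154, Pow(Add(Rational(-4781, 3), 2), -1)) = Mul(-2154, Pow(Rational(-4775, 3), -1)) = Mul(-2154, Rational(-3, 4775)) = Rational(6462, 4775)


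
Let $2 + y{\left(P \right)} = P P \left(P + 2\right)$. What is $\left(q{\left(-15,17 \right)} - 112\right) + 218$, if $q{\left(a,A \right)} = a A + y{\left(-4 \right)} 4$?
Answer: $-285$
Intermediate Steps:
$y{\left(P \right)} = -2 + P^{2} \left(2 + P\right)$ ($y{\left(P \right)} = -2 + P P \left(P + 2\right) = -2 + P^{2} \left(2 + P\right)$)
$q{\left(a,A \right)} = -136 + A a$ ($q{\left(a,A \right)} = a A + \left(-2 + \left(-4\right)^{3} + 2 \left(-4\right)^{2}\right) 4 = A a + \left(-2 - 64 + 2 \cdot 16\right) 4 = A a + \left(-2 - 64 + 32\right) 4 = A a - 136 = -136 + A a$)
$\left(q{\left(-15,17 \right)} - 112\right) + 218 = \left(\left(-136 + 17 \left(-15\right)\right) - 112\right) + 218 = \left(\left(-136 - 255\right) - 112\right) + 218 = \left(-391 - 112\right) + 218 = -503 + 218 = -285$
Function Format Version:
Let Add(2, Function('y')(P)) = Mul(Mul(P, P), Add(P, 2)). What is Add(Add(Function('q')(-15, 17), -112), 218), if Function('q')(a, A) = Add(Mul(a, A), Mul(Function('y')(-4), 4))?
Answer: -285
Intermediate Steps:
Function('y')(P) = Add(-2, Mul(Pow(P, 2), Add(2, P))) (Function('y')(P) = Add(-2, Mul(Mul(P, P), Add(P, 2))) = Add(-2, Mul(Pow(P, 2), Add(2, P))))
Function('q')(a, A) = Add(-136, Mul(A, a)) (Function('q')(a, A) = Add(Mul(a, A), Mul(Add(-2, Pow(-4, 3), Mul(2, Pow(-4, 2))), 4)) = Add(Mul(A, a), Mul(Add(-2, -64, Mul(2, 16)), 4)) = Add(Mul(A, a), Mul(Add(-2, -64, 32), 4)) = Add(Mul(A, a), Mul(-34, 4)) = Add(Mul(A, a), -136) = Add(-136, Mul(A, a)))
Add(Add(Function('q')(-15, 17), -112), 218) = Add(Add(Add(-136, Mul(17, -15)), -112), 218) = Add(Add(Add(-136, -255), -112), 218) = Add(Add(-391, -112), 218) = Add(-503, 218) = -285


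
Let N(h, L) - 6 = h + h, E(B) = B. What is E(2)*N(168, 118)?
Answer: 684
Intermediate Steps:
N(h, L) = 6 + 2*h (N(h, L) = 6 + (h + h) = 6 + 2*h)
E(2)*N(168, 118) = 2*(6 + 2*168) = 2*(6 + 336) = 2*342 = 684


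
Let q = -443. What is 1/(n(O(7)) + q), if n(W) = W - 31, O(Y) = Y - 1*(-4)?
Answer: -1/463 ≈ -0.0021598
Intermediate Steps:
O(Y) = 4 + Y (O(Y) = Y + 4 = 4 + Y)
n(W) = -31 + W
1/(n(O(7)) + q) = 1/((-31 + (4 + 7)) - 443) = 1/((-31 + 11) - 443) = 1/(-20 - 443) = 1/(-463) = -1/463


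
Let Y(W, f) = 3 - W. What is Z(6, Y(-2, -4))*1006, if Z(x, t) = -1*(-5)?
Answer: 5030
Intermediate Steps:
Z(x, t) = 5
Z(6, Y(-2, -4))*1006 = 5*1006 = 5030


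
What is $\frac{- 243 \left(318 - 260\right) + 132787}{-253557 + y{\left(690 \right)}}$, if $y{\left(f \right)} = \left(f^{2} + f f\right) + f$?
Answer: $\frac{6247}{36807} \approx 0.16972$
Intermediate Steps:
$y{\left(f \right)} = f + 2 f^{2}$ ($y{\left(f \right)} = \left(f^{2} + f^{2}\right) + f = 2 f^{2} + f = f + 2 f^{2}$)
$\frac{- 243 \left(318 - 260\right) + 132787}{-253557 + y{\left(690 \right)}} = \frac{- 243 \left(318 - 260\right) + 132787}{-253557 + 690 \left(1 + 2 \cdot 690\right)} = \frac{\left(-243\right) 58 + 132787}{-253557 + 690 \left(1 + 1380\right)} = \frac{-14094 + 132787}{-253557 + 690 \cdot 1381} = \frac{118693}{-253557 + 952890} = \frac{118693}{699333} = 118693 \cdot \frac{1}{699333} = \frac{6247}{36807}$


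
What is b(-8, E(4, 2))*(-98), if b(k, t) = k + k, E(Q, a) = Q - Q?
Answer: 1568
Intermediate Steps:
E(Q, a) = 0
b(k, t) = 2*k
b(-8, E(4, 2))*(-98) = (2*(-8))*(-98) = -16*(-98) = 1568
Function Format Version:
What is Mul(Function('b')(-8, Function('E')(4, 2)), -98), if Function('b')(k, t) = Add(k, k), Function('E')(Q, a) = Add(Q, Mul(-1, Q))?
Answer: 1568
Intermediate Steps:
Function('E')(Q, a) = 0
Function('b')(k, t) = Mul(2, k)
Mul(Function('b')(-8, Function('E')(4, 2)), -98) = Mul(Mul(2, -8), -98) = Mul(-16, -98) = 1568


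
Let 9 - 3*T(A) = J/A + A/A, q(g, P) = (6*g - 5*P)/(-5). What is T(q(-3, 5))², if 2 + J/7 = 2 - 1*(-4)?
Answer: 4624/1849 ≈ 2.5008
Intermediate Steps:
J = 28 (J = -14 + 7*(2 - 1*(-4)) = -14 + 7*(2 + 4) = -14 + 7*6 = -14 + 42 = 28)
q(g, P) = P - 6*g/5 (q(g, P) = (-5*P + 6*g)*(-⅕) = P - 6*g/5)
T(A) = 8/3 - 28/(3*A) (T(A) = 3 - (28/A + A/A)/3 = 3 - (28/A + 1)/3 = 3 - (1 + 28/A)/3 = 3 + (-⅓ - 28/(3*A)) = 8/3 - 28/(3*A))
T(q(-3, 5))² = (4*(-7 + 2*(5 - 6/5*(-3)))/(3*(5 - 6/5*(-3))))² = (4*(-7 + 2*(5 + 18/5))/(3*(5 + 18/5)))² = (4*(-7 + 2*(43/5))/(3*(43/5)))² = ((4/3)*(5/43)*(-7 + 86/5))² = ((4/3)*(5/43)*(51/5))² = (68/43)² = 4624/1849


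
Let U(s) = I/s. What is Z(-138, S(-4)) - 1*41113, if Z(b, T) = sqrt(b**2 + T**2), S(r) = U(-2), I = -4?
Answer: -41113 + 2*sqrt(4762) ≈ -40975.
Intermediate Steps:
U(s) = -4/s
S(r) = 2 (S(r) = -4/(-2) = -4*(-1/2) = 2)
Z(b, T) = sqrt(T**2 + b**2)
Z(-138, S(-4)) - 1*41113 = sqrt(2**2 + (-138)**2) - 1*41113 = sqrt(4 + 19044) - 41113 = sqrt(19048) - 41113 = 2*sqrt(4762) - 41113 = -41113 + 2*sqrt(4762)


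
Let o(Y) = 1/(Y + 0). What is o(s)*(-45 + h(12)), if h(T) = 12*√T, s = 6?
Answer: -15/2 + 4*√3 ≈ -0.57180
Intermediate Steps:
o(Y) = 1/Y
o(s)*(-45 + h(12)) = (-45 + 12*√12)/6 = (-45 + 12*(2*√3))/6 = (-45 + 24*√3)/6 = -15/2 + 4*√3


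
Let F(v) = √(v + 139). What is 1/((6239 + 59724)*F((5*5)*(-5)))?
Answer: √14/923482 ≈ 4.0517e-6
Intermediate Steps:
F(v) = √(139 + v)
1/((6239 + 59724)*F((5*5)*(-5))) = 1/((6239 + 59724)*(√(139 + (5*5)*(-5)))) = 1/(65963*(√(139 + 25*(-5)))) = 1/(65963*(√(139 - 125))) = 1/(65963*(√14)) = (√14/14)/65963 = √14/923482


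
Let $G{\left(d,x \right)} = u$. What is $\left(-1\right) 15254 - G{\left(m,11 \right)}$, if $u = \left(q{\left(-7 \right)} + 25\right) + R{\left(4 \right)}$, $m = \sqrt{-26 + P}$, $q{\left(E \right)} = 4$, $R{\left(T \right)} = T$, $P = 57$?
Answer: $-15287$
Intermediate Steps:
$m = \sqrt{31}$ ($m = \sqrt{-26 + 57} = \sqrt{31} \approx 5.5678$)
$u = 33$ ($u = \left(4 + 25\right) + 4 = 29 + 4 = 33$)
$G{\left(d,x \right)} = 33$
$\left(-1\right) 15254 - G{\left(m,11 \right)} = \left(-1\right) 15254 - 33 = -15254 - 33 = -15287$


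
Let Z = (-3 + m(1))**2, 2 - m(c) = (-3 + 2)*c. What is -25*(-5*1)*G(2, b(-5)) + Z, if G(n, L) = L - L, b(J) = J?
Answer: 0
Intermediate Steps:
m(c) = 2 + c (m(c) = 2 - (-3 + 2)*c = 2 - (-1)*c = 2 + c)
G(n, L) = 0
Z = 0 (Z = (-3 + (2 + 1))**2 = (-3 + 3)**2 = 0**2 = 0)
-25*(-5*1)*G(2, b(-5)) + Z = -25*(-5*1)*0 + 0 = -(-125)*0 + 0 = -25*0 + 0 = 0 + 0 = 0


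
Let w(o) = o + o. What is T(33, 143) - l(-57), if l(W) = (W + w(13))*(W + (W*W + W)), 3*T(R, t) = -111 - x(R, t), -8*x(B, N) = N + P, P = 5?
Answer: 582925/6 ≈ 97154.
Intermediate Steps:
w(o) = 2*o
x(B, N) = -5/8 - N/8 (x(B, N) = -(N + 5)/8 = -(5 + N)/8 = -5/8 - N/8)
T(R, t) = -883/24 + t/24 (T(R, t) = (-111 - (-5/8 - t/8))/3 = (-111 + (5/8 + t/8))/3 = (-883/8 + t/8)/3 = -883/24 + t/24)
l(W) = (26 + W)*(W**2 + 2*W) (l(W) = (W + 2*13)*(W + (W*W + W)) = (W + 26)*(W + (W**2 + W)) = (26 + W)*(W + (W + W**2)) = (26 + W)*(W**2 + 2*W))
T(33, 143) - l(-57) = (-883/24 + (1/24)*143) - (-57)*(52 + (-57)**2 + 28*(-57)) = (-883/24 + 143/24) - (-57)*(52 + 3249 - 1596) = -185/6 - (-57)*1705 = -185/6 - 1*(-97185) = -185/6 + 97185 = 582925/6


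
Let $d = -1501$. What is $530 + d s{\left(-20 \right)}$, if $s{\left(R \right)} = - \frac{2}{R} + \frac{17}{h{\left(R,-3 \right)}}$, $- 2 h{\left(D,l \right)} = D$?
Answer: $- \frac{10859}{5} \approx -2171.8$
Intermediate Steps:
$h{\left(D,l \right)} = - \frac{D}{2}$
$s{\left(R \right)} = - \frac{36}{R}$ ($s{\left(R \right)} = - \frac{2}{R} + \frac{17}{\left(- \frac{1}{2}\right) R} = - \frac{2}{R} + 17 \left(- \frac{2}{R}\right) = - \frac{2}{R} - \frac{34}{R} = - \frac{36}{R}$)
$530 + d s{\left(-20 \right)} = 530 - 1501 \left(- \frac{36}{-20}\right) = 530 - 1501 \left(\left(-36\right) \left(- \frac{1}{20}\right)\right) = 530 - \frac{13509}{5} = - \frac{10859}{5}$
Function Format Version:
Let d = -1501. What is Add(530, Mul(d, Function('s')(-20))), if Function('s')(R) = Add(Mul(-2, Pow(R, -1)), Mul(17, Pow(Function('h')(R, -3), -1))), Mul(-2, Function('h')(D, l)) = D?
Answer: Rational(-10859, 5) ≈ -2171.8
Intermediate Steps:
Function('h')(D, l) = Mul(Rational(-1, 2), D)
Function('s')(R) = Mul(-36, Pow(R, -1)) (Function('s')(R) = Add(Mul(-2, Pow(R, -1)), Mul(17, Pow(Mul(Rational(-1, 2), R), -1))) = Add(Mul(-2, Pow(R, -1)), Mul(17, Mul(-2, Pow(R, -1)))) = Add(Mul(-2, Pow(R, -1)), Mul(-34, Pow(R, -1))) = Mul(-36, Pow(R, -1)))
Add(530, Mul(d, Function('s')(-20))) = Add(530, Mul(-1501, Mul(-36, Pow(-20, -1)))) = Add(530, Mul(-1501, Mul(-36, Rational(-1, 20)))) = Add(530, Mul(-1501, Rational(9, 5))) = Add(530, Rational(-13509, 5)) = Rational(-10859, 5)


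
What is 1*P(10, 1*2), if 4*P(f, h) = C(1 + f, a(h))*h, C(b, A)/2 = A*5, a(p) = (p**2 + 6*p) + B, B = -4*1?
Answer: 60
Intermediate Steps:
B = -4
a(p) = -4 + p**2 + 6*p (a(p) = (p**2 + 6*p) - 4 = -4 + p**2 + 6*p)
C(b, A) = 10*A (C(b, A) = 2*(A*5) = 2*(5*A) = 10*A)
P(f, h) = h*(-40 + 10*h**2 + 60*h)/4 (P(f, h) = ((10*(-4 + h**2 + 6*h))*h)/4 = ((-40 + 10*h**2 + 60*h)*h)/4 = (h*(-40 + 10*h**2 + 60*h))/4 = h*(-40 + 10*h**2 + 60*h)/4)
1*P(10, 1*2) = 1*(5*(1*2)*(-4 + (1*2)**2 + 6*(1*2))/2) = 1*((5/2)*2*(-4 + 2**2 + 6*2)) = 1*((5/2)*2*(-4 + 4 + 12)) = 1*((5/2)*2*12) = 1*60 = 60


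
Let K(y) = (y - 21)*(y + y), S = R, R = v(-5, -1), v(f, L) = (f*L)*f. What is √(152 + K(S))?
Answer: 2*√613 ≈ 49.518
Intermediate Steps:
v(f, L) = L*f² (v(f, L) = (L*f)*f = L*f²)
R = -25 (R = -1*(-5)² = -1*25 = -25)
S = -25
K(y) = 2*y*(-21 + y) (K(y) = (-21 + y)*(2*y) = 2*y*(-21 + y))
√(152 + K(S)) = √(152 + 2*(-25)*(-21 - 25)) = √(152 + 2*(-25)*(-46)) = √(152 + 2300) = √2452 = 2*√613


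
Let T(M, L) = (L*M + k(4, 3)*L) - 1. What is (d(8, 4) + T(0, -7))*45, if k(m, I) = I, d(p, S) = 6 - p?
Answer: -1080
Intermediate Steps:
T(M, L) = -1 + 3*L + L*M (T(M, L) = (L*M + 3*L) - 1 = (3*L + L*M) - 1 = -1 + 3*L + L*M)
(d(8, 4) + T(0, -7))*45 = ((6 - 1*8) + (-1 + 3*(-7) - 7*0))*45 = ((6 - 8) + (-1 - 21 + 0))*45 = (-2 - 22)*45 = -24*45 = -1080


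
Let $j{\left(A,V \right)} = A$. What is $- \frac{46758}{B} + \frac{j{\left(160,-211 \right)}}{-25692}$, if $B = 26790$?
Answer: $- \frac{50233039}{28678695} \approx -1.7516$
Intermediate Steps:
$- \frac{46758}{B} + \frac{j{\left(160,-211 \right)}}{-25692} = - \frac{46758}{26790} + \frac{160}{-25692} = \left(-46758\right) \frac{1}{26790} + 160 \left(- \frac{1}{25692}\right) = - \frac{7793}{4465} - \frac{40}{6423} = - \frac{50233039}{28678695}$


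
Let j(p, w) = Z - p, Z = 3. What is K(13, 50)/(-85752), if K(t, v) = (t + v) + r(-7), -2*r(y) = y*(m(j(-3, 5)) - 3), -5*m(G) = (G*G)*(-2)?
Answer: -343/285840 ≈ -0.0012000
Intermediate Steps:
j(p, w) = 3 - p
m(G) = 2*G²/5 (m(G) = -G*G*(-2)/5 = -G²*(-2)/5 = -(-2)*G²/5 = 2*G²/5)
r(y) = -57*y/10 (r(y) = -y*(2*(3 - 1*(-3))²/5 - 3)/2 = -y*(2*(3 + 3)²/5 - 3)/2 = -y*((⅖)*6² - 3)/2 = -y*((⅖)*36 - 3)/2 = -y*(72/5 - 3)/2 = -y*57/(2*5) = -57*y/10)
K(t, v) = 399/10 + t + v (K(t, v) = (t + v) - 57/10*(-7) = (t + v) + 399/10 = 399/10 + t + v)
K(13, 50)/(-85752) = (399/10 + 13 + 50)/(-85752) = (1029/10)*(-1/85752) = -343/285840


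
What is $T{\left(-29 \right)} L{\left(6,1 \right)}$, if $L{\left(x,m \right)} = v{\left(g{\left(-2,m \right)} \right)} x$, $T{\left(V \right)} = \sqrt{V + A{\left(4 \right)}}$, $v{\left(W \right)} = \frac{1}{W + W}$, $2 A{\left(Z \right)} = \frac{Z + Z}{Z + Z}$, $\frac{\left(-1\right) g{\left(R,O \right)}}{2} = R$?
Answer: $\frac{3 i \sqrt{114}}{8} \approx 4.0039 i$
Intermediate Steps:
$g{\left(R,O \right)} = - 2 R$
$A{\left(Z \right)} = \frac{1}{2}$ ($A{\left(Z \right)} = \frac{\left(Z + Z\right) \frac{1}{Z + Z}}{2} = \frac{2 Z \frac{1}{2 Z}}{2} = \frac{1}{2} \cdot 1 = \frac{1}{2}$)
$v{\left(W \right)} = \frac{1}{2 W}$
$T{\left(V \right)} = \sqrt{\frac{1}{2} + V}$ ($T{\left(V \right)} = \sqrt{V + \frac{1}{2}} = \sqrt{\frac{1}{2} + V}$)
$L{\left(x,m \right)} = \frac{x}{8}$ ($L{\left(x,m \right)} = \frac{1}{2 \left(\left(-2\right) \left(-2\right)\right)} x = \frac{1}{2 \cdot 4} x = \frac{1}{2} \cdot \frac{1}{4} x = \frac{x}{8}$)
$T{\left(-29 \right)} L{\left(6,1 \right)} = \frac{\sqrt{2 + 4 \left(-29\right)}}{2} \cdot \frac{1}{8} \cdot 6 = \frac{\sqrt{2 - 116}}{2} \cdot \frac{3}{4} = \frac{\sqrt{-114}}{2} \cdot \frac{3}{4} = \frac{i \sqrt{114}}{2} \cdot \frac{3}{4} = \frac{3 i \sqrt{114}}{8}$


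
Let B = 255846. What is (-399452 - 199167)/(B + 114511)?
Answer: -598619/370357 ≈ -1.6163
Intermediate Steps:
(-399452 - 199167)/(B + 114511) = (-399452 - 199167)/(255846 + 114511) = -598619/370357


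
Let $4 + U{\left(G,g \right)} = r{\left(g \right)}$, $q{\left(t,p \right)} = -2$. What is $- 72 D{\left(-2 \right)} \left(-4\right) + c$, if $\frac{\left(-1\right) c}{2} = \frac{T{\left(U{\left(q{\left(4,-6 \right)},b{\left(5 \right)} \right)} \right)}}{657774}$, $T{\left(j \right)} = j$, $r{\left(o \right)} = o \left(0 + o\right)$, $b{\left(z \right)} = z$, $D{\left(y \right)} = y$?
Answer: $- \frac{63146311}{109629} \approx -576.0$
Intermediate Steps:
$r{\left(o \right)} = o^{2}$ ($r{\left(o \right)} = o o = o^{2}$)
$U{\left(G,g \right)} = -4 + g^{2}$
$c = - \frac{7}{109629}$ ($c = - 2 \frac{-4 + 5^{2}}{657774} = - 2 \left(-4 + 25\right) \frac{1}{657774} = - 2 \cdot 21 \cdot \frac{1}{657774} = \left(-2\right) \frac{7}{219258} = - \frac{7}{109629} \approx -6.3852 \cdot 10^{-5}$)
$- 72 D{\left(-2 \right)} \left(-4\right) + c = \left(-72\right) \left(-2\right) \left(-4\right) - \frac{7}{109629} = 144 \left(-4\right) - \frac{7}{109629} = -576 - \frac{7}{109629} = - \frac{63146311}{109629}$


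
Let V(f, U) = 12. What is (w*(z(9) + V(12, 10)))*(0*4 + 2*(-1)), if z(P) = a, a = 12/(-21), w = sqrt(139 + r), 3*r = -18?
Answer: -160*sqrt(133)/7 ≈ -263.60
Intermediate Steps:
r = -6 (r = (1/3)*(-18) = -6)
w = sqrt(133) (w = sqrt(139 - 6) = sqrt(133) ≈ 11.533)
a = -4/7 (a = 12*(-1/21) = -4/7 ≈ -0.57143)
z(P) = -4/7
(w*(z(9) + V(12, 10)))*(0*4 + 2*(-1)) = (sqrt(133)*(-4/7 + 12))*(0*4 + 2*(-1)) = (sqrt(133)*(80/7))*(0 - 2) = (80*sqrt(133)/7)*(-2) = -160*sqrt(133)/7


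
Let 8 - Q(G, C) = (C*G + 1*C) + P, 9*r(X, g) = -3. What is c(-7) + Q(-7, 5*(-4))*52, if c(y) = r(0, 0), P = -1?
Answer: -17317/3 ≈ -5772.3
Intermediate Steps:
r(X, g) = -1/3 (r(X, g) = (1/9)*(-3) = -1/3)
c(y) = -1/3
Q(G, C) = 9 - C - C*G (Q(G, C) = 8 - ((C*G + 1*C) - 1) = 8 - ((C*G + C) - 1) = 8 - ((C + C*G) - 1) = 8 - (-1 + C + C*G) = 8 + (1 - C - C*G) = 9 - C - C*G)
c(-7) + Q(-7, 5*(-4))*52 = -1/3 + (9 - 5*(-4) - 1*5*(-4)*(-7))*52 = -1/3 + (9 - 1*(-20) - 1*(-20)*(-7))*52 = -1/3 + (9 + 20 - 140)*52 = -1/3 - 111*52 = -1/3 - 5772 = -17317/3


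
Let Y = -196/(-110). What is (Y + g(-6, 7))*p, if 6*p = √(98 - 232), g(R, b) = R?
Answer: -116*I*√134/165 ≈ -8.1382*I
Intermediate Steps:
p = I*√134/6 (p = √(98 - 232)/6 = √(-134)/6 = (I*√134)/6 = I*√134/6 ≈ 1.9293*I)
Y = 98/55 (Y = -196*(-1/110) = 98/55 ≈ 1.7818)
(Y + g(-6, 7))*p = (98/55 - 6)*(I*√134/6) = -116*I*√134/165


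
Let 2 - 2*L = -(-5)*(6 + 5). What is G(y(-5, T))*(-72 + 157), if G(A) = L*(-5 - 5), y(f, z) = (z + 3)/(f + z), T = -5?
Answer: 22525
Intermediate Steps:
L = -53/2 (L = 1 - (-1)*(-5*(6 + 5))/2 = 1 - (-1)*(-5*11)/2 = 1 - (-1)*(-55)/2 = 1 - ½*55 = 1 - 55/2 = -53/2 ≈ -26.500)
y(f, z) = (3 + z)/(f + z)
G(A) = 265 (G(A) = -53*(-5 - 5)/2 = -53/2*(-10) = 265)
G(y(-5, T))*(-72 + 157) = 265*(-72 + 157) = 265*85 = 22525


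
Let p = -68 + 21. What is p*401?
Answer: -18847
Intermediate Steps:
p = -47
p*401 = -47*401 = -18847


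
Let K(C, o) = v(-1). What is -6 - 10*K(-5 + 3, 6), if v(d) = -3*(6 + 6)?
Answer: 354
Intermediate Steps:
v(d) = -36 (v(d) = -3*12 = -36)
K(C, o) = -36
-6 - 10*K(-5 + 3, 6) = -6 - 10*(-36) = -6 + 360 = 354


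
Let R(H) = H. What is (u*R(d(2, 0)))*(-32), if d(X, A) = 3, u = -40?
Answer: 3840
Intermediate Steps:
(u*R(d(2, 0)))*(-32) = -40*3*(-32) = -120*(-32) = 3840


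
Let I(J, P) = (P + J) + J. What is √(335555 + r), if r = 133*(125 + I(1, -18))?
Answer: 2*√87513 ≈ 591.65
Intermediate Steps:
I(J, P) = P + 2*J (I(J, P) = (J + P) + J = P + 2*J)
r = 14497 (r = 133*(125 + (-18 + 2*1)) = 133*(125 + (-18 + 2)) = 133*(125 - 16) = 133*109 = 14497)
√(335555 + r) = √(335555 + 14497) = √350052 = 2*√87513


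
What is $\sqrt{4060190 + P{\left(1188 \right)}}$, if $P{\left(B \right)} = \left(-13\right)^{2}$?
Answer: $3 \sqrt{451151} \approx 2015.0$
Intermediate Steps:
$P{\left(B \right)} = 169$
$\sqrt{4060190 + P{\left(1188 \right)}} = \sqrt{4060190 + 169} = \sqrt{4060359} = 3 \sqrt{451151}$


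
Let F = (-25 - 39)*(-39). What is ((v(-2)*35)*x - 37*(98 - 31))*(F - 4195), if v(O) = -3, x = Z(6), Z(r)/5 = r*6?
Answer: 36322921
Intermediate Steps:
Z(r) = 30*r (Z(r) = 5*(r*6) = 5*(6*r) = 30*r)
x = 180 (x = 30*6 = 180)
F = 2496 (F = -64*(-39) = 2496)
((v(-2)*35)*x - 37*(98 - 31))*(F - 4195) = (-3*35*180 - 37*(98 - 31))*(2496 - 4195) = (-105*180 - 37*67)*(-1699) = (-18900 - 2479)*(-1699) = -21379*(-1699) = 36322921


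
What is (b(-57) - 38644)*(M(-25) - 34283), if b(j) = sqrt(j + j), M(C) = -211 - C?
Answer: 1332020036 - 34469*I*sqrt(114) ≈ 1.332e+9 - 3.6803e+5*I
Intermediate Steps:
b(j) = sqrt(2)*sqrt(j) (b(j) = sqrt(2*j) = sqrt(2)*sqrt(j))
(b(-57) - 38644)*(M(-25) - 34283) = (sqrt(2)*sqrt(-57) - 38644)*((-211 - 1*(-25)) - 34283) = (sqrt(2)*(I*sqrt(57)) - 38644)*((-211 + 25) - 34283) = (I*sqrt(114) - 38644)*(-186 - 34283) = (-38644 + I*sqrt(114))*(-34469) = 1332020036 - 34469*I*sqrt(114)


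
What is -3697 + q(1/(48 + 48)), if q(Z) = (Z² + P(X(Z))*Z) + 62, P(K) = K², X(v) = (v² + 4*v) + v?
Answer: -29638796441663/8153726976 ≈ -3635.0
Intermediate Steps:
X(v) = v² + 5*v
q(Z) = 62 + Z² + Z³*(5 + Z)² (q(Z) = (Z² + (Z*(5 + Z))²*Z) + 62 = (Z² + (Z²*(5 + Z)²)*Z) + 62 = (Z² + Z³*(5 + Z)²) + 62 = 62 + Z² + Z³*(5 + Z)²)
-3697 + q(1/(48 + 48)) = -3697 + (62 + (1/(48 + 48))² + (1/(48 + 48))³*(5 + 1/(48 + 48))²) = -3697 + (62 + (1/96)² + (1/96)³*(5 + 1/96)²) = -3697 + (62 + 1/9216 + (481/96)²/884736) = -3697 + (62 + 1/9216 + (1/884736)*(231361/9216)) = -3697 + (62 + 1/9216 + 231361/8153726976) = -3697 + 505532188609/8153726976 = -29638796441663/8153726976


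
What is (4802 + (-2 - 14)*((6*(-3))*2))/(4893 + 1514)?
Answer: 5378/6407 ≈ 0.83939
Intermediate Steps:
(4802 + (-2 - 14)*((6*(-3))*2))/(4893 + 1514) = (4802 - (-288)*2)/6407 = (4802 - 16*(-36))*(1/6407) = (4802 + 576)*(1/6407) = 5378*(1/6407) = 5378/6407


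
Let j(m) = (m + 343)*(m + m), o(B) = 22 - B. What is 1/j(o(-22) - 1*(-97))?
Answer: 1/136488 ≈ 7.3266e-6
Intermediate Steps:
j(m) = 2*m*(343 + m) (j(m) = (343 + m)*(2*m) = 2*m*(343 + m))
1/j(o(-22) - 1*(-97)) = 1/(2*((22 - 1*(-22)) - 1*(-97))*(343 + ((22 - 1*(-22)) - 1*(-97)))) = 1/(2*((22 + 22) + 97)*(343 + ((22 + 22) + 97))) = 1/(2*(44 + 97)*(343 + (44 + 97))) = 1/(2*141*(343 + 141)) = 1/(2*141*484) = 1/136488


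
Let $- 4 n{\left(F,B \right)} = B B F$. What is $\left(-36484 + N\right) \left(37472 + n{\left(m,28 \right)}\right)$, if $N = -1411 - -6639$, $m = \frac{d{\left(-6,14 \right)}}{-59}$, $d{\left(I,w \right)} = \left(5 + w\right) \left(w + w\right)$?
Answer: $- \frac{72361390720}{59} \approx -1.2265 \cdot 10^{9}$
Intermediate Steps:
$d{\left(I,w \right)} = 2 w \left(5 + w\right)$ ($d{\left(I,w \right)} = \left(5 + w\right) 2 w = 2 w \left(5 + w\right)$)
$m = - \frac{532}{59}$ ($m = \frac{2 \cdot 14 \left(5 + 14\right)}{-59} = 2 \cdot 14 \cdot 19 \left(- \frac{1}{59}\right) = 532 \left(- \frac{1}{59}\right) = - \frac{532}{59} \approx -9.017$)
$N = 5228$ ($N = -1411 + 6639 = 5228$)
$n{\left(F,B \right)} = - \frac{F B^{2}}{4}$ ($n{\left(F,B \right)} = - \frac{B B F}{4} = - \frac{B^{2} F}{4} = - \frac{F B^{2}}{4}$)
$\left(-36484 + N\right) \left(37472 + n{\left(m,28 \right)}\right) = \left(-36484 + 5228\right) \left(37472 - - \frac{133 \cdot 28^{2}}{59}\right) = - 31256 \left(37472 - \left(- \frac{133}{59}\right) 784\right) = - 31256 \left(37472 + \frac{104272}{59}\right) = \left(-31256\right) \frac{2315120}{59} = - \frac{72361390720}{59}$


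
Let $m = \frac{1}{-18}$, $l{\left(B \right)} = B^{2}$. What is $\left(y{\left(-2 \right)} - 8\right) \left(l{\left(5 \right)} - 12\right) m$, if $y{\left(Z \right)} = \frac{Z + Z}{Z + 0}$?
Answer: $\frac{13}{3} \approx 4.3333$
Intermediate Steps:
$y{\left(Z \right)} = 2$ ($y{\left(Z \right)} = \frac{2 Z}{Z} = 2$)
$m = - \frac{1}{18} \approx -0.055556$
$\left(y{\left(-2 \right)} - 8\right) \left(l{\left(5 \right)} - 12\right) m = \left(2 - 8\right) \left(5^{2} - 12\right) \left(- \frac{1}{18}\right) = \left(2 - 8\right) \left(25 - 12\right) \left(- \frac{1}{18}\right) = \left(-6\right) 13 \left(- \frac{1}{18}\right) = \left(-78\right) \left(- \frac{1}{18}\right) = \frac{13}{3}$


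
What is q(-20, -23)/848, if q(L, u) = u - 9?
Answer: -2/53 ≈ -0.037736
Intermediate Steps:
q(L, u) = -9 + u
q(-20, -23)/848 = (-9 - 23)/848 = -32*1/848 = -2/53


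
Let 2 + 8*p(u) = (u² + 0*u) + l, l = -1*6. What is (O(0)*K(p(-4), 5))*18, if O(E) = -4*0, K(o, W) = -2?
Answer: 0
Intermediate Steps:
l = -6
p(u) = -1 + u²/8 (p(u) = -¼ + ((u² + 0*u) - 6)/8 = -¼ + ((u² + 0) - 6)/8 = -¼ + (u² - 6)/8 = -¼ + (-6 + u²)/8 = -¼ + (-¾ + u²/8) = -1 + u²/8)
O(E) = 0
(O(0)*K(p(-4), 5))*18 = (0*(-2))*18 = 0*18 = 0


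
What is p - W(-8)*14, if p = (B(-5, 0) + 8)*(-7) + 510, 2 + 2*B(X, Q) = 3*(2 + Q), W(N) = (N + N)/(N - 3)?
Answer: 4616/11 ≈ 419.64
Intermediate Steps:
W(N) = 2*N/(-3 + N) (W(N) = (2*N)/(-3 + N) = 2*N/(-3 + N))
B(X, Q) = 2 + 3*Q/2 (B(X, Q) = -1 + (3*(2 + Q))/2 = -1 + (6 + 3*Q)/2 = -1 + (3 + 3*Q/2) = 2 + 3*Q/2)
p = 440 (p = ((2 + (3/2)*0) + 8)*(-7) + 510 = ((2 + 0) + 8)*(-7) + 510 = (2 + 8)*(-7) + 510 = 10*(-7) + 510 = -70 + 510 = 440)
p - W(-8)*14 = 440 - 2*(-8)/(-3 - 8)*14 = 440 - 2*(-8)/(-11)*14 = 440 - 2*(-8)*(-1/11)*14 = 440 - 16*14/11 = 440 - 1*224/11 = 440 - 224/11 = 4616/11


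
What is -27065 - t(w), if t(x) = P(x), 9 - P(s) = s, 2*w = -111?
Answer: -54259/2 ≈ -27130.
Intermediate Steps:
w = -111/2 (w = (1/2)*(-111) = -111/2 ≈ -55.500)
P(s) = 9 - s
t(x) = 9 - x
-27065 - t(w) = -27065 - (9 - 1*(-111/2)) = -27065 - (9 + 111/2) = -27065 - 1*129/2 = -27065 - 129/2 = -54259/2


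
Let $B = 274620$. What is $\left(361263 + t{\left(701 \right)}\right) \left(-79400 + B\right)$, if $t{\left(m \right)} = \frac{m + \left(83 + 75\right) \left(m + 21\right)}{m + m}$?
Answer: $\frac{49449763147830}{701} \approx 7.0542 \cdot 10^{10}$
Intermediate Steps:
$t{\left(m \right)} = \frac{3318 + 159 m}{2 m}$ ($t{\left(m \right)} = \frac{m + 158 \left(21 + m\right)}{2 m} = \left(m + \left(3318 + 158 m\right)\right) \frac{1}{2 m} = \left(3318 + 159 m\right) \frac{1}{2 m} = \frac{3318 + 159 m}{2 m}$)
$\left(361263 + t{\left(701 \right)}\right) \left(-79400 + B\right) = \left(361263 + \left(\frac{159}{2} + \frac{1659}{701}\right)\right) \left(-79400 + 274620\right) = \left(361263 + \left(\frac{159}{2} + 1659 \cdot \frac{1}{701}\right)\right) 195220 = \left(361263 + \left(\frac{159}{2} + \frac{1659}{701}\right)\right) 195220 = \left(361263 + \frac{114777}{1402}\right) 195220 = \frac{506605503}{1402} \cdot 195220 = \frac{49449763147830}{701}$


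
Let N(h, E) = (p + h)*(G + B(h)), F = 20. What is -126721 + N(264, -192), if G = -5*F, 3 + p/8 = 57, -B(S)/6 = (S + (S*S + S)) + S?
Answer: -294554209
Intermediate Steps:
B(S) = -18*S - 6*S² (B(S) = -6*((S + (S*S + S)) + S) = -6*((S + (S² + S)) + S) = -6*((S + (S + S²)) + S) = -6*((S² + 2*S) + S) = -6*(S² + 3*S) = -18*S - 6*S²)
p = 432 (p = -24 + 8*57 = -24 + 456 = 432)
G = -100 (G = -5*20 = -100)
N(h, E) = (-100 - 6*h*(3 + h))*(432 + h) (N(h, E) = (432 + h)*(-100 - 6*h*(3 + h)) = (-100 - 6*h*(3 + h))*(432 + h))
-126721 + N(264, -192) = -126721 + (-43200 - 7876*264 - 2610*264² - 6*264³) = -126721 + (-43200 - 2079264 - 2610*69696 - 6*18399744) = -126721 + (-43200 - 2079264 - 181906560 - 110398464) = -126721 - 294427488 = -294554209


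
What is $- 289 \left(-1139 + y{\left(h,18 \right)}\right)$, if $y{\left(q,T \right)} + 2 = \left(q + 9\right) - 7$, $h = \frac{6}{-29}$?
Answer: $\frac{9547693}{29} \approx 3.2923 \cdot 10^{5}$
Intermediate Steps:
$h = - \frac{6}{29}$ ($h = 6 \left(- \frac{1}{29}\right) = - \frac{6}{29} \approx -0.2069$)
$y{\left(q,T \right)} = q$ ($y{\left(q,T \right)} = -2 + \left(\left(q + 9\right) - 7\right) = -2 + \left(\left(9 + q\right) - 7\right) = -2 + \left(2 + q\right) = q$)
$- 289 \left(-1139 + y{\left(h,18 \right)}\right) = - 289 \left(-1139 - \frac{6}{29}\right) = \left(-289\right) \left(- \frac{33037}{29}\right) = \frac{9547693}{29}$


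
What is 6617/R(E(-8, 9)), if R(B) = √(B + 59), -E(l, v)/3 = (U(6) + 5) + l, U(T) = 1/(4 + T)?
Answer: 6617*√6770/677 ≈ 804.21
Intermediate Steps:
E(l, v) = -153/10 - 3*l (E(l, v) = -3*((1/(4 + 6) + 5) + l) = -3*((1/10 + 5) + l) = -3*((⅒ + 5) + l) = -3*(51/10 + l) = -153/10 - 3*l)
R(B) = √(59 + B)
6617/R(E(-8, 9)) = 6617/(√(59 + (-153/10 - 3*(-8)))) = 6617/(√(59 + (-153/10 + 24))) = 6617/(√(59 + 87/10)) = 6617/(√(677/10)) = 6617/((√6770/10)) = 6617*(√6770/677) = 6617*√6770/677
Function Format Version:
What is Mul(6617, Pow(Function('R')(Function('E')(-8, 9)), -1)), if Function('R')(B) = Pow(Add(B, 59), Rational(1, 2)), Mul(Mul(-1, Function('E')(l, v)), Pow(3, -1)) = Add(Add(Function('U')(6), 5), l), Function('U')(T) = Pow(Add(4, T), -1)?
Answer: Mul(Rational(6617, 677), Pow(6770, Rational(1, 2))) ≈ 804.21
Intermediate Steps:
Function('E')(l, v) = Add(Rational(-153, 10), Mul(-3, l)) (Function('E')(l, v) = Mul(-3, Add(Add(Pow(Add(4, 6), -1), 5), l)) = Mul(-3, Add(Add(Pow(10, -1), 5), l)) = Mul(-3, Add(Add(Rational(1, 10), 5), l)) = Mul(-3, Add(Rational(51, 10), l)) = Add(Rational(-153, 10), Mul(-3, l)))
Function('R')(B) = Pow(Add(59, B), Rational(1, 2))
Mul(6617, Pow(Function('R')(Function('E')(-8, 9)), -1)) = Mul(6617, Pow(Pow(Add(59, Add(Rational(-153, 10), Mul(-3, -8))), Rational(1, 2)), -1)) = Mul(6617, Pow(Pow(Add(59, Add(Rational(-153, 10), 24)), Rational(1, 2)), -1)) = Mul(6617, Pow(Pow(Add(59, Rational(87, 10)), Rational(1, 2)), -1)) = Mul(6617, Pow(Pow(Rational(677, 10), Rational(1, 2)), -1)) = Mul(6617, Pow(Mul(Rational(1, 10), Pow(6770, Rational(1, 2))), -1)) = Mul(6617, Mul(Rational(1, 677), Pow(6770, Rational(1, 2)))) = Mul(Rational(6617, 677), Pow(6770, Rational(1, 2)))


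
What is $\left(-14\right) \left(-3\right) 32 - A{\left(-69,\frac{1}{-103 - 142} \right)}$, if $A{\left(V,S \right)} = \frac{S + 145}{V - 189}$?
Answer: $\frac{42494882}{31605} \approx 1344.6$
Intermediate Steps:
$A{\left(V,S \right)} = \frac{145 + S}{-189 + V}$
$\left(-14\right) \left(-3\right) 32 - A{\left(-69,\frac{1}{-103 - 142} \right)} = \left(-14\right) \left(-3\right) 32 - \frac{145 + \frac{1}{-103 - 142}}{-189 - 69} = 42 \cdot 32 - \frac{145 + \frac{1}{-245}}{-258} = 1344 - - \frac{145 - \frac{1}{245}}{258} = 1344 - \left(- \frac{1}{258}\right) \frac{35524}{245} = 1344 - - \frac{17762}{31605} = 1344 + \frac{17762}{31605} = \frac{42494882}{31605}$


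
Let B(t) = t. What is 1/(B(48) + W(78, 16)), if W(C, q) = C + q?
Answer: 1/142 ≈ 0.0070423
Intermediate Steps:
1/(B(48) + W(78, 16)) = 1/(48 + (78 + 16)) = 1/(48 + 94) = 1/142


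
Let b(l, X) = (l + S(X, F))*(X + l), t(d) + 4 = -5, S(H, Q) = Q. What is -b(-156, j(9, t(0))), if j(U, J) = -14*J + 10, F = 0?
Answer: -3120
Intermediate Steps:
t(d) = -9 (t(d) = -4 - 5 = -9)
j(U, J) = 10 - 14*J
b(l, X) = l*(X + l) (b(l, X) = (l + 0)*(X + l) = l*(X + l))
-b(-156, j(9, t(0))) = -(-156)*((10 - 14*(-9)) - 156) = -(-156)*((10 + 126) - 156) = -(-156)*(136 - 156) = -(-156)*(-20) = -1*3120 = -3120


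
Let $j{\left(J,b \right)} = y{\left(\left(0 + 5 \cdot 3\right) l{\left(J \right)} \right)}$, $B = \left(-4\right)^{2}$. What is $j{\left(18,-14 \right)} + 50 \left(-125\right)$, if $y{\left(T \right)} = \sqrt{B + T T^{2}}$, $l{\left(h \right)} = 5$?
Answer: $-6250 + \sqrt{421891} \approx -5600.5$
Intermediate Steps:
$B = 16$
$y{\left(T \right)} = \sqrt{16 + T^{3}}$ ($y{\left(T \right)} = \sqrt{16 + T T^{2}} = \sqrt{16 + T^{3}}$)
$j{\left(J,b \right)} = \sqrt{421891}$ ($j{\left(J,b \right)} = \sqrt{16 + \left(\left(0 + 5 \cdot 3\right) 5\right)^{3}} = \sqrt{16 + \left(\left(0 + 15\right) 5\right)^{3}} = \sqrt{16 + \left(15 \cdot 5\right)^{3}} = \sqrt{16 + 75^{3}} = \sqrt{16 + 421875} = \sqrt{421891}$)
$j{\left(18,-14 \right)} + 50 \left(-125\right) = \sqrt{421891} + 50 \left(-125\right) = \sqrt{421891} - 6250 = -6250 + \sqrt{421891}$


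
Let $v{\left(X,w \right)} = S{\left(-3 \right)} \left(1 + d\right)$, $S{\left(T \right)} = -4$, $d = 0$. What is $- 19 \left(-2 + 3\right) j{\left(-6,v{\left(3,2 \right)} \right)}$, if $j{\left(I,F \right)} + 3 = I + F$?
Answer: $247$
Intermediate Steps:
$v{\left(X,w \right)} = -4$ ($v{\left(X,w \right)} = - 4 \left(1 + 0\right) = \left(-4\right) 1 = -4$)
$j{\left(I,F \right)} = -3 + F + I$ ($j{\left(I,F \right)} = -3 + \left(I + F\right) = -3 + \left(F + I\right) = -3 + F + I$)
$- 19 \left(-2 + 3\right) j{\left(-6,v{\left(3,2 \right)} \right)} = - 19 \left(-2 + 3\right) \left(-3 - 4 - 6\right) = \left(-19\right) 1 \left(-13\right) = \left(-19\right) \left(-13\right) = 247$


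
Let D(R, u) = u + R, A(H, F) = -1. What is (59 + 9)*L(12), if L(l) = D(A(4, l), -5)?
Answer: -408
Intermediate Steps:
D(R, u) = R + u
L(l) = -6 (L(l) = -1 - 5 = -6)
(59 + 9)*L(12) = (59 + 9)*(-6) = 68*(-6) = -408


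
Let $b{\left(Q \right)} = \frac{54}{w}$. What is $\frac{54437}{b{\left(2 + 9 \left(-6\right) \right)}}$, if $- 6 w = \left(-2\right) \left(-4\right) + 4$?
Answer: $- \frac{54437}{27} \approx -2016.2$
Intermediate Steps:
$w = -2$ ($w = - \frac{\left(-2\right) \left(-4\right) + 4}{6} = - \frac{8 + 4}{6} = \left(- \frac{1}{6}\right) 12 = -2$)
$b{\left(Q \right)} = -27$ ($b{\left(Q \right)} = \frac{54}{-2} = 54 \left(- \frac{1}{2}\right) = -27$)
$\frac{54437}{b{\left(2 + 9 \left(-6\right) \right)}} = \frac{54437}{-27} = 54437 \left(- \frac{1}{27}\right) = - \frac{54437}{27}$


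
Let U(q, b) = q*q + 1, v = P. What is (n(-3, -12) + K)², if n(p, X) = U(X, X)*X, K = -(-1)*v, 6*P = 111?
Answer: 11854249/4 ≈ 2.9636e+6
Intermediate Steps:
P = 37/2 (P = (⅙)*111 = 37/2 ≈ 18.500)
v = 37/2 ≈ 18.500
U(q, b) = 1 + q² (U(q, b) = q² + 1 = 1 + q²)
K = 37/2 (K = -(-1)*37/2 = -1*(-37/2) = 37/2 ≈ 18.500)
n(p, X) = X*(1 + X²) (n(p, X) = (1 + X²)*X = X*(1 + X²))
(n(-3, -12) + K)² = ((-12 + (-12)³) + 37/2)² = ((-12 - 1728) + 37/2)² = (-1740 + 37/2)² = (-3443/2)² = 11854249/4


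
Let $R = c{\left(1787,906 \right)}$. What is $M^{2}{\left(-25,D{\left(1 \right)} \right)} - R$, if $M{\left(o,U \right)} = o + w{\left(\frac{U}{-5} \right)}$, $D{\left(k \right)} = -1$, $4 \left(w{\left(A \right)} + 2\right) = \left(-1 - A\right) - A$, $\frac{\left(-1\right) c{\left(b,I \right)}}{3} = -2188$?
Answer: $- \frac{2326391}{400} \approx -5816.0$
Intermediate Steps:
$c{\left(b,I \right)} = 6564$ ($c{\left(b,I \right)} = \left(-3\right) \left(-2188\right) = 6564$)
$w{\left(A \right)} = - \frac{9}{4} - \frac{A}{2}$ ($w{\left(A \right)} = -2 + \frac{\left(-1 - A\right) - A}{4} = -2 + \frac{-1 - 2 A}{4} = -2 - \left(\frac{1}{4} + \frac{A}{2}\right) = - \frac{9}{4} - \frac{A}{2}$)
$R = 6564$
$M{\left(o,U \right)} = - \frac{9}{4} + o + \frac{U}{10}$ ($M{\left(o,U \right)} = o - \left(\frac{9}{4} + \frac{U \frac{1}{-5}}{2}\right) = o - \left(\frac{9}{4} + \frac{U \left(- \frac{1}{5}\right)}{2}\right) = o - \left(\frac{9}{4} + \frac{\left(- \frac{1}{5}\right) U}{2}\right) = o + \left(- \frac{9}{4} + \frac{U}{10}\right) = - \frac{9}{4} + o + \frac{U}{10}$)
$M^{2}{\left(-25,D{\left(1 \right)} \right)} - R = \left(- \frac{9}{4} - 25 + \frac{1}{10} \left(-1\right)\right)^{2} - 6564 = \left(- \frac{9}{4} - 25 - \frac{1}{10}\right)^{2} - 6564 = \left(- \frac{547}{20}\right)^{2} - 6564 = \frac{299209}{400} - 6564 = - \frac{2326391}{400}$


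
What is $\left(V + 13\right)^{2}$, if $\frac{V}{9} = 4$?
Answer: $2401$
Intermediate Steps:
$V = 36$ ($V = 9 \cdot 4 = 36$)
$\left(V + 13\right)^{2} = \left(36 + 13\right)^{2} = 49^{2} = 2401$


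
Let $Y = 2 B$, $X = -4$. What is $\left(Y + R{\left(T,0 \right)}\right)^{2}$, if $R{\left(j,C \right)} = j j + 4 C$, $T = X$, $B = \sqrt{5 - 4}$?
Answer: $324$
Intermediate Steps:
$B = 1$ ($B = \sqrt{1} = 1$)
$T = -4$
$Y = 2$ ($Y = 2 \cdot 1 = 2$)
$R{\left(j,C \right)} = j^{2} + 4 C$
$\left(Y + R{\left(T,0 \right)}\right)^{2} = \left(2 + \left(\left(-4\right)^{2} + 4 \cdot 0\right)\right)^{2} = \left(2 + \left(16 + 0\right)\right)^{2} = \left(2 + 16\right)^{2} = 18^{2} = 324$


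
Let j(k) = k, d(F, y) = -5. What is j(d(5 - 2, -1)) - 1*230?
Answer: -235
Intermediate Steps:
j(d(5 - 2, -1)) - 1*230 = -5 - 1*230 = -5 - 230 = -235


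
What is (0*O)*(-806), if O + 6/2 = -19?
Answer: 0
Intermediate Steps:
O = -22 (O = -3 - 19 = -22)
(0*O)*(-806) = (0*(-22))*(-806) = 0*(-806) = 0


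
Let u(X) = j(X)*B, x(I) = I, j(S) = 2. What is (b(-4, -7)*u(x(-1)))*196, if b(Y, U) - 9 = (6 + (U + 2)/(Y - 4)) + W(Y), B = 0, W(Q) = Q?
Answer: 0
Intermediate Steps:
b(Y, U) = 15 + Y + (2 + U)/(-4 + Y) (b(Y, U) = 9 + ((6 + (U + 2)/(Y - 4)) + Y) = 9 + ((6 + (2 + U)/(-4 + Y)) + Y) = 9 + (6 + Y + (2 + U)/(-4 + Y)) = 15 + Y + (2 + U)/(-4 + Y))
u(X) = 0 (u(X) = 2*0 = 0)
(b(-4, -7)*u(x(-1)))*196 = (((-58 - 7 + (-4)² + 11*(-4))/(-4 - 4))*0)*196 = (((-58 - 7 + 16 - 44)/(-8))*0)*196 = (-⅛*(-93)*0)*196 = ((93/8)*0)*196 = 0*196 = 0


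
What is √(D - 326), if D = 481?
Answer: √155 ≈ 12.450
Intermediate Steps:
√(D - 326) = √(481 - 326) = √155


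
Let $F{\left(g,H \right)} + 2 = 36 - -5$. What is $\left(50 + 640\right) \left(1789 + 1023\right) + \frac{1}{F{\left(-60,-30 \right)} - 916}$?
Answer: $\frac{1701625559}{877} \approx 1.9403 \cdot 10^{6}$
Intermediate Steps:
$F{\left(g,H \right)} = 39$ ($F{\left(g,H \right)} = -2 + \left(36 - -5\right) = -2 + \left(36 + 5\right) = -2 + 41 = 39$)
$\left(50 + 640\right) \left(1789 + 1023\right) + \frac{1}{F{\left(-60,-30 \right)} - 916} = \left(50 + 640\right) \left(1789 + 1023\right) + \frac{1}{39 - 916} = 690 \cdot 2812 + \frac{1}{-877} = 1940280 - \frac{1}{877} = \frac{1701625559}{877}$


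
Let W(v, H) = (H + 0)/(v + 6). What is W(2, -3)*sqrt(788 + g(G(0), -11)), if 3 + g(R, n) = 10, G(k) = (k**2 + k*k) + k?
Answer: -3*sqrt(795)/8 ≈ -10.573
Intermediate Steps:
W(v, H) = H/(6 + v)
G(k) = k + 2*k**2 (G(k) = (k**2 + k**2) + k = 2*k**2 + k = k + 2*k**2)
g(R, n) = 7 (g(R, n) = -3 + 10 = 7)
W(2, -3)*sqrt(788 + g(G(0), -11)) = (-3/(6 + 2))*sqrt(788 + 7) = (-3/8)*sqrt(795) = (-3*1/8)*sqrt(795) = -3*sqrt(795)/8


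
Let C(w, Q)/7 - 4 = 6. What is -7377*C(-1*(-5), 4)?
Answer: -516390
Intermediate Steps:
C(w, Q) = 70 (C(w, Q) = 28 + 7*6 = 28 + 42 = 70)
-7377*C(-1*(-5), 4) = -7377*70 = -516390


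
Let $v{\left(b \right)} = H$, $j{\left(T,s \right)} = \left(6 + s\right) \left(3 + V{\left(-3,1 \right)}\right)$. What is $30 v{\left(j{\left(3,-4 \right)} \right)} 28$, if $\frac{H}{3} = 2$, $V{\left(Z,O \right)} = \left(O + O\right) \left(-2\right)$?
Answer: $5040$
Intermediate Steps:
$V{\left(Z,O \right)} = - 4 O$ ($V{\left(Z,O \right)} = 2 O \left(-2\right) = - 4 O$)
$H = 6$ ($H = 3 \cdot 2 = 6$)
$j{\left(T,s \right)} = -6 - s$ ($j{\left(T,s \right)} = \left(6 + s\right) \left(3 - 4\right) = \left(6 + s\right) \left(-1\right) = -6 - s$)
$v{\left(b \right)} = 6$
$30 v{\left(j{\left(3,-4 \right)} \right)} 28 = 30 \cdot 6 \cdot 28 = 180 \cdot 28 = 5040$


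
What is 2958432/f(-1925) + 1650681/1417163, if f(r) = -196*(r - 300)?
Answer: 1228110588129/154506196075 ≈ 7.9486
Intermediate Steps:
f(r) = 58800 - 196*r (f(r) = -196*(-300 + r) = 58800 - 196*r)
2958432/f(-1925) + 1650681/1417163 = 2958432/(58800 - 196*(-1925)) + 1650681/1417163 = 2958432/(58800 + 377300) + 1650681*(1/1417163) = 2958432/436100 + 1650681/1417163 = 2958432*(1/436100) + 1650681/1417163 = 739608/109025 + 1650681/1417163 = 1228110588129/154506196075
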